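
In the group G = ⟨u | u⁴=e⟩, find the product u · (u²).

Compute u · (u²) by multiplying left to right and reducing via the relations at each step:
  u · u² = u³

Answer: u³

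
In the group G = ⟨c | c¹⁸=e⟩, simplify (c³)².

Compute successive powers of (c³), reducing at each step:
  (c³)²: (c³) · c³ = c⁶

Answer: c⁶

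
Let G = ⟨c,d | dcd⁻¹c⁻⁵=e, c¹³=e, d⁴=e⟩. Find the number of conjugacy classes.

The conjugacy classes (representative and size) are:
  [e] (size 1), [c] (size 4), [c²] (size 4), [c⁹] (size 4), [c¹²d] (size 13), [c⁴d²] (size 13), [c¹²d³] (size 13).
Class equation: 1 + 4 + 4 + 4 + 13 + 13 + 13 = 52 = |G|. So G has 7 conjugacy classes.

Answer: 7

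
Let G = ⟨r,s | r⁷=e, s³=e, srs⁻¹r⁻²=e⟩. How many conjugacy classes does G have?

The conjugacy classes (representative and size) are:
  [e] (size 1), [r²] (size 3), [r⁵] (size 3), [s] (size 7), [s²] (size 7).
Class equation: 1 + 3 + 3 + 7 + 7 = 21 = |G|. So G has 5 conjugacy classes.

Answer: 5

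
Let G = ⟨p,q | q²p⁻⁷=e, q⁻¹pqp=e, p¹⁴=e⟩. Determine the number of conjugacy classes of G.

The conjugacy classes (representative and size) are:
  [e] (size 1), [p¹³] (size 2), [p¹²] (size 2), [p¹¹] (size 2), [p⁴] (size 2), [p⁵] (size 2), [p⁸] (size 2), [p⁷] (size 1), [p⁵q⁻¹] (size 7), [p⁵q] (size 7).
Class equation: 1 + 2 + 2 + 2 + 2 + 2 + 2 + 1 + 7 + 7 = 28 = |G|. So G has 10 conjugacy classes.

Answer: 10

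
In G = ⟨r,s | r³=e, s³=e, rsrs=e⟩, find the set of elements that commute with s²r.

⟨s²r⟩ ⊆ C_G(s²r) since powers of s²r commute with s²r; so |C_G(s²r)| ≥ |⟨s²r⟩| = 3.
By orbit–stabilizer, |C_G(s²r)| = |G| / |conj. class of s²r| = 12 / 4 = 3.
The 3 elements commuting with s²r are {e, r²s, s²r}.

Answer: {e, r²s, s²r}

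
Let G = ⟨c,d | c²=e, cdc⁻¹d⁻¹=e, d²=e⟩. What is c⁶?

Compute successive powers of c, reducing at each step:
  c²: c · c = e
  c³: e · c = c
  c⁴: c · c = e
  c⁵: e · c = c
  c⁶: c · c = e

Answer: e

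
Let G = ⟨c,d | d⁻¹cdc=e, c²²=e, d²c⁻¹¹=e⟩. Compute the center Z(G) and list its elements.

An element z ∈ Z(G) iff z commutes with every generator.
For example c¹¹ is central: (c¹¹)·c = c¹² = c·(c¹¹); (c¹¹)·d = d⁻¹ = d·(c¹¹).
Whereas c ∉ Z(G) since c·d = cd ≠ c¹⁰d⁻¹ = d·c.
Checking each of the 44 elements this way gives Z(G) = {e, c¹¹}, of order 2.

Answer: {e, c¹¹}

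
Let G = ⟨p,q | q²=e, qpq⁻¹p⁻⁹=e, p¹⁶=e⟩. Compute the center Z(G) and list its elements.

An element z ∈ Z(G) iff z commutes with every generator.
For example p² is central: (p²)·p = p³ = p·(p²); (p²)·q = p²q = q·(p²).
Whereas p ∉ Z(G) since p·q = pq ≠ p⁹q = q·p.
Checking each of the 32 elements this way gives Z(G) = {e, p², p⁴, p⁶, p⁸, p¹⁰, p¹², p¹⁴}, of order 8.

Answer: {e, p², p⁴, p⁶, p⁸, p¹⁰, p¹², p¹⁴}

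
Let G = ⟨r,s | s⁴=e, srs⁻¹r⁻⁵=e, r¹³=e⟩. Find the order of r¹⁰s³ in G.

Compute successive powers until reaching e:
  (r¹⁰s³)¹ = r¹⁰s³, (r¹⁰s³)² = r¹²s², (r¹⁰s³)³ = r²s, (r¹⁰s³)⁴ = e.
The smallest positive k with (r¹⁰s³)ᵏ = e is 4.

Answer: 4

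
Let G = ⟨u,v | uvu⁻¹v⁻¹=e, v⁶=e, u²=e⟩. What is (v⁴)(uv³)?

Compute (v⁴) · (uv³) by multiplying left to right and reducing via the relations at each step:
  (v⁴) · u = uv⁴
  (uv⁴) · v³ = uv

Answer: uv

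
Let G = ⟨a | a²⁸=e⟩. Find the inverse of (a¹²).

The order of (a¹²) is 7 (smallest k with (a¹²)ᵏ = e), so (a¹²)⁻¹ = (a¹²)⁶ = a¹⁶.
Check: (a¹²) · (a¹⁶) → (a¹²) · a¹⁶ = e, giving e as required.

Answer: a¹⁶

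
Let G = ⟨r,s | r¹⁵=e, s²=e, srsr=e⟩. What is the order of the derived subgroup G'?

G' = [G, G] is generated by all commutators. The generator-pair commutators are: [r, s] = r².
The subgroup they normally generate is {e, r, r², r³, r⁴, r⁵, r⁶, r⁷, r⁸, r⁹, r¹⁰, r¹¹, r¹², r¹³, r¹⁴}, of order 15.
Check: |G/G'| = 30/15 = 2 is the order of the abelianisation.

Answer: 15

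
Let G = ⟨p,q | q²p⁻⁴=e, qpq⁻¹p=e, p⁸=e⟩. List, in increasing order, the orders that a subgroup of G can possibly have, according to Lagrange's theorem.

|G| = 16 = 2⁴. By Lagrange's theorem the order of any subgroup divides 16; the divisors of 16 are 1, 2, 4, 8, 16.

Answer: 1, 2, 4, 8, 16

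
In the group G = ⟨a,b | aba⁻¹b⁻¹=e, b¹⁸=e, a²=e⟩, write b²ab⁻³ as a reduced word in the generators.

Multiply left to right, reducing at each step:
  (b²) · a = ab²
  (ab²) · b⁻³ = ab¹⁷

Answer: ab¹⁷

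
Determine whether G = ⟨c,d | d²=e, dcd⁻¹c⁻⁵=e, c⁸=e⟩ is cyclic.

Every cyclic group is abelian. But c·d = cd while d·c = c⁵d, so c·d ≠ d·c and G is not abelian. Hence G is not cyclic.

Answer: No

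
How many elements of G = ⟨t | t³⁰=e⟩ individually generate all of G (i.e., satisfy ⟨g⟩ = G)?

G is cyclic of order 30. An element generates G iff its order is 30, and a cyclic group of order 30 has exactly φ(30) = 8 such elements.

Answer: 8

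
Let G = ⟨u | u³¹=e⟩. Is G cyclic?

|G| = 31. The element u has order 31 (its powers give 31 distinct elements), so ⟨u⟩ = G and G is cyclic.

Answer: Yes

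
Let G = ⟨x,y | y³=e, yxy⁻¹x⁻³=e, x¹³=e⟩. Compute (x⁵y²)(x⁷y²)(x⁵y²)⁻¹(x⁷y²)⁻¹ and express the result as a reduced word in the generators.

[(x⁵y²), (x⁷y²)] = (x⁵y²)·(x⁷y²)·(x⁵y²)⁻¹·(x⁷y²)⁻¹.
  (x⁵y²) · (x⁷y²) = x³y
  (x³y) · (x¹¹y) = x¹⁰y²
  (x¹⁰y²) · (x⁵y) = x³

Answer: x³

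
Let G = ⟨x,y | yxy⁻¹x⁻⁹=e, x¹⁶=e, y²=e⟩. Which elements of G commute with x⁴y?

⟨x⁴y⟩ ⊆ C_G(x⁴y) since powers of x⁴y commute with x⁴y; so |C_G(x⁴y)| ≥ |⟨x⁴y⟩| = 4.
By orbit–stabilizer, |C_G(x⁴y)| = |G| / |conj. class of x⁴y| = 32 / 2 = 16.
The 16 elements commuting with x⁴y are {e, x², x⁴, x⁶, x⁸, x¹⁰, x¹², x¹⁴, y, x¹⁰y, x²y, x¹²y, x⁴y, x¹⁴y, x⁶y, x⁸y}.

Answer: {e, x², x⁴, x⁶, x⁸, x¹⁰, x¹², x¹⁴, y, x¹⁰y, x²y, x¹²y, x⁴y, x¹⁴y, x⁶y, x⁸y}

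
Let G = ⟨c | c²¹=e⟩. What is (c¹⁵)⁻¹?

The order of (c¹⁵) is 7 (smallest k with (c¹⁵)ᵏ = e), so (c¹⁵)⁻¹ = (c¹⁵)⁶ = c⁶.
Check: (c¹⁵) · (c⁶) → (c¹⁵) · c⁶ = e, giving e as required.

Answer: c⁶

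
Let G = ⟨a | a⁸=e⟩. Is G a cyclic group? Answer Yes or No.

|G| = 8. The element a has order 8 (its powers give 8 distinct elements), so ⟨a⟩ = G and G is cyclic.

Answer: Yes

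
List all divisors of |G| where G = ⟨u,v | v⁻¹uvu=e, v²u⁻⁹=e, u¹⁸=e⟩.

|G| = 36 = 2² · 3². By Lagrange's theorem the order of any subgroup divides 36; the divisors of 36 are 1, 2, 3, 4, 6, 9, 12, 18, 36.

Answer: 1, 2, 3, 4, 6, 9, 12, 18, 36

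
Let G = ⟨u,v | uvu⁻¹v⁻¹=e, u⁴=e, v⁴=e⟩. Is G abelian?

Each pair of generators commutes: u·v = uv = v·u. Since the generators pairwise commute, every element of G commutes with every other, so G is abelian.

Answer: Yes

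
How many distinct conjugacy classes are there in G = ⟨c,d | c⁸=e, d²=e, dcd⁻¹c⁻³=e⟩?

The conjugacy classes (representative and size) are:
  [e] (size 1), [c³] (size 2), [c²] (size 2), [c⁴] (size 1), [c⁵] (size 2), [c⁴d] (size 4), [cd] (size 4).
Class equation: 1 + 2 + 2 + 1 + 2 + 4 + 4 = 16 = |G|. So G has 7 conjugacy classes.

Answer: 7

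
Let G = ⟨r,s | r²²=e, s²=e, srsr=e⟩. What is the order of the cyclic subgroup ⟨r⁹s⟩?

|⟨r⁹s⟩| equals the order of r⁹s. Compute successive powers until reaching e:
  (r⁹s)¹ = r⁹s, (r⁹s)² = e.
The smallest positive k with (r⁹s)ᵏ = e is 2, so |⟨r⁹s⟩| = 2.

Answer: 2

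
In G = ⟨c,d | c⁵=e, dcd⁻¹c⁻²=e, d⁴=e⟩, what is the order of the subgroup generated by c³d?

|⟨c³d⟩| equals the order of c³d. Compute successive powers until reaching e:
  (c³d)¹ = c³d, (c³d)² = c⁴d², (c³d)³ = cd³, (c³d)⁴ = e.
The smallest positive k with (c³d)ᵏ = e is 4, so |⟨c³d⟩| = 4.

Answer: 4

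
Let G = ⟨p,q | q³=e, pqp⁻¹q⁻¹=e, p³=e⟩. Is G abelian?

Each pair of generators commutes: p·q = pq = q·p. Since the generators pairwise commute, every element of G commutes with every other, so G is abelian.

Answer: Yes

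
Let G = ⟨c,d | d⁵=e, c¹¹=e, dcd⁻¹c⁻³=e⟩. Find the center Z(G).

An element z ∈ Z(G) iff z commutes with every generator.
For example e is central: e·c = c = c·e; e·d = d = d·e.
Whereas c ∉ Z(G) since c·d = cd ≠ c³d = d·c.
Checking each of the 55 elements this way gives Z(G) = {e}, of order 1.

Answer: {e}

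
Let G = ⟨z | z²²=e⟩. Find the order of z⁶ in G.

Compute successive powers until reaching e:
  (z⁶)¹ = z⁶, (z⁶)² = z¹², (z⁶)³ = z¹⁸, (z⁶)⁴ = z², (z⁶)⁵ = z⁸, (z⁶)⁶ = z¹⁴, (z⁶)⁷ = z²⁰, (z⁶)⁸ = z⁴, (z⁶)⁹ = z¹⁰, (z⁶)¹⁰ = z¹⁶, (z⁶)¹¹ = e.
The smallest positive k with (z⁶)ᵏ = e is 11.

Answer: 11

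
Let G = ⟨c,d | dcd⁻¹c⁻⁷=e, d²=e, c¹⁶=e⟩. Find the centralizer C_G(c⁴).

⟨c⁴⟩ ⊆ C_G(c⁴) since powers of c⁴ commute with c⁴; so |C_G(c⁴)| ≥ |⟨c⁴⟩| = 4.
By orbit–stabilizer, |C_G(c⁴)| = |G| / |conj. class of c⁴| = 32 / 2 = 16.
The 16 elements commuting with c⁴ are {e, c, c², c³, c⁴, c⁵, c⁶, c⁷, c⁸, c⁹, c¹⁰, c¹¹, c¹², c¹³, c¹⁴, c¹⁵}.

Answer: {e, c, c², c³, c⁴, c⁵, c⁶, c⁷, c⁸, c⁹, c¹⁰, c¹¹, c¹², c¹³, c¹⁴, c¹⁵}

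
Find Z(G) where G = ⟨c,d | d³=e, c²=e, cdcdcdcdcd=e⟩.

An element z ∈ Z(G) iff z commutes with every generator.
For example e is central: e·c = c = c·e; e·d = d = d·e.
Whereas c ∉ Z(G) since c·d = cd ≠ dc = d·c.
Checking each of the 60 elements this way gives Z(G) = {e}, of order 1.

Answer: {e}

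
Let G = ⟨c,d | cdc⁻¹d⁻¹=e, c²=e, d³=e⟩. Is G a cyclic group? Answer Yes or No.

|G| = 6. The element cd has order 6 (its powers give 6 distinct elements), so ⟨cd⟩ = G and G is cyclic.

Answer: Yes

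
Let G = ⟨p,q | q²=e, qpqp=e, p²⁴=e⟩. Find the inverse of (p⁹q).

The order of (p⁹q) is 2 (smallest k with (p⁹q)ᵏ = e), so (p⁹q)⁻¹ = (p⁹q)¹ = p⁹q.
Check: (p⁹q) · (p⁹q) → (p⁹q) · p⁹ = q;   q · q = e, giving e as required.

Answer: p⁹q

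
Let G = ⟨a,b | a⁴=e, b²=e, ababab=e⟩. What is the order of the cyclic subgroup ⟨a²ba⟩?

|⟨a²ba⟩| equals the order of a²ba. Compute successive powers until reaching e:
  (a²ba)¹ = a²ba, (a²ba)² = a³ba², (a²ba)³ = e.
The smallest positive k with (a²ba)ᵏ = e is 3, so |⟨a²ba⟩| = 3.

Answer: 3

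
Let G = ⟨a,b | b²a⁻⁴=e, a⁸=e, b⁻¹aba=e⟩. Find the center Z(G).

An element z ∈ Z(G) iff z commutes with every generator.
For example a⁴ is central: (a⁴)·a = a⁵ = a·(a⁴); (a⁴)·b = b⁻¹ = b·(a⁴).
Whereas a ∉ Z(G) since a·b = ab ≠ a³b⁻¹ = b·a.
Checking each of the 16 elements this way gives Z(G) = {e, a⁴}, of order 2.

Answer: {e, a⁴}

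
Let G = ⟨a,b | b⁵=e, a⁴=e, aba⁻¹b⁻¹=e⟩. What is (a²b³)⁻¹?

The order of (a²b³) is 10 (smallest k with (a²b³)ᵏ = e), so (a²b³)⁻¹ = (a²b³)⁹ = a²b².
Check: (a²b³) · (a²b²) → (a²b³) · a² = b³;   (b³) · b² = e, giving e as required.

Answer: a²b²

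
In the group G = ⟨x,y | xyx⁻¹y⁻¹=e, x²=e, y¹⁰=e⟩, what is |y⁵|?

Compute successive powers until reaching e:
  (y⁵)¹ = y⁵, (y⁵)² = e.
The smallest positive k with (y⁵)ᵏ = e is 2.

Answer: 2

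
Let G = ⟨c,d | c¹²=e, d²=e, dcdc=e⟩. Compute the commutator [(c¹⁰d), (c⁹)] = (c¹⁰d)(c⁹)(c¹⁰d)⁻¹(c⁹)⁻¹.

[(c¹⁰d), (c⁹)] = (c¹⁰d)·(c⁹)·(c¹⁰d)⁻¹·(c⁹)⁻¹.
  (c¹⁰d) · (c⁹) = cd
  (cd) · (c¹⁰d) = c³
  (c³) · (c³) = c⁶

Answer: c⁶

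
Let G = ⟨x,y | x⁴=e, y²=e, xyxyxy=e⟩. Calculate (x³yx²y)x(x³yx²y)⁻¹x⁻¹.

[(x³yx²y), x] = (x³yx²y)·x·(x³yx²y)⁻¹·x⁻¹.
  (x³yx²y) · x = x²yx²y
  (x²yx²y) · (x³yx²y) = x³
  (x³) · (x³) = x²

Answer: x²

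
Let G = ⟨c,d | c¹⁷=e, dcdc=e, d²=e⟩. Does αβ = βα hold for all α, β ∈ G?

c·d = cd but d·c = c¹⁶d, so c·d ≠ d·c and G is not abelian.

Answer: No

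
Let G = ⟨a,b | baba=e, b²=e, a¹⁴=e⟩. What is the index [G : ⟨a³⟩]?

First find ord(a³) by computing successive powers:
  (a³)¹ = a³, (a³)² = a⁶, (a³)³ = a⁹, (a³)⁴ = a¹², (a³)⁵ = a, (a³)⁶ = a⁴, (a³)⁷ = a⁷, (a³)⁸ = a¹⁰, (a³)⁹ = a¹³, (a³)¹⁰ = a², (a³)¹¹ = a⁵, (a³)¹² = a⁸, (a³)¹³ = a¹¹, (a³)¹⁴ = e.
So |⟨a³⟩| = ord(a³) = 14. With |G| = 28, by Lagrange [G : ⟨a³⟩] = 28/14 = 2.

Answer: 2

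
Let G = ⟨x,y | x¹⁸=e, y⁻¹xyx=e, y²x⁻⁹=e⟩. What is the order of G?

Enumerate words in the generators, reducing via the relations: the distinct elements are
  {e, x, y, xy, x², x³, x⁴, x⁵, x⁶, x⁷, x⁸, x⁹, x²y, x³y, x¹², x¹³, x¹¹, x¹⁰, x¹⁴, x¹⁵, x¹⁶, x¹⁷, x⁴y, x⁵y, x⁶y, x⁷y, x⁸y, y⁻¹, xy⁻¹, x²y⁻¹, x³y⁻¹, x⁴y⁻¹, x⁵y⁻¹, x⁶y⁻¹, x⁷y⁻¹, x⁸y⁻¹}.
No further products give new elements, so |G| = 36.

Answer: 36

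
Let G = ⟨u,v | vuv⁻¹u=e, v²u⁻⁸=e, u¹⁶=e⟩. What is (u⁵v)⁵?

Compute successive powers of (u⁵v), reducing at each step:
  (u⁵v)²: (u⁵v) · u⁵ = v;   v · v = u⁸
  (u⁵v)³: (u⁸) · u⁵ = u¹³;   (u¹³) · v = u⁵v⁻¹
  (u⁵v)⁴: (u⁵v⁻¹) · u⁵ = v⁻¹;   (v⁻¹) · v = e
  (u⁵v)⁵: e · u⁵ = u⁵;   (u⁵) · v = u⁵v

Answer: u⁵v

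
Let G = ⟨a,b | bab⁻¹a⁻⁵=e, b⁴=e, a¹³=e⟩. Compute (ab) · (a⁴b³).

Compute (ab) · (a⁴b³) by multiplying left to right and reducing via the relations at each step:
  (ab) · a⁴ = a⁸b
  (a⁸b) · b³ = a⁸

Answer: a⁸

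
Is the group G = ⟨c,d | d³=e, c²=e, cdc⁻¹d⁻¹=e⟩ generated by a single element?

|G| = 6. The element cd has order 6 (its powers give 6 distinct elements), so ⟨cd⟩ = G and G is cyclic.

Answer: Yes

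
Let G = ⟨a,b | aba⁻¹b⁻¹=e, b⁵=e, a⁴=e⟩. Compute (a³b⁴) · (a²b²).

Compute (a³b⁴) · (a²b²) by multiplying left to right and reducing via the relations at each step:
  (a³b⁴) · a² = ab⁴
  (ab⁴) · b² = ab

Answer: ab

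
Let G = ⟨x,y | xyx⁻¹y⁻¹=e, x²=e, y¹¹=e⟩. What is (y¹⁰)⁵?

Compute successive powers of (y¹⁰), reducing at each step:
  (y¹⁰)²: (y¹⁰) · y¹⁰ = y⁹
  (y¹⁰)³: (y⁹) · y¹⁰ = y⁸
  (y¹⁰)⁴: (y⁸) · y¹⁰ = y⁷
  (y¹⁰)⁵: (y⁷) · y¹⁰ = y⁶

Answer: y⁶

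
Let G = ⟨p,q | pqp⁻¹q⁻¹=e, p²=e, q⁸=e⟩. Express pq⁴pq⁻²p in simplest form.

Multiply left to right, reducing at each step:
  p · q⁴ = pq⁴
  (pq⁴) · p = q⁴
  (q⁴) · q⁻² = q²
  (q²) · p = pq²

Answer: pq²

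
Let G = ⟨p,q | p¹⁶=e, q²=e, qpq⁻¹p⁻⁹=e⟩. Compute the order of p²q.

Compute successive powers until reaching e:
  (p²q)¹ = p²q, (p²q)² = p⁴, (p²q)³ = p⁶q, (p²q)⁴ = p⁸, (p²q)⁵ = p¹⁰q, (p²q)⁶ = p¹², (p²q)⁷ = p¹⁴q, (p²q)⁸ = e.
The smallest positive k with (p²q)ᵏ = e is 8.

Answer: 8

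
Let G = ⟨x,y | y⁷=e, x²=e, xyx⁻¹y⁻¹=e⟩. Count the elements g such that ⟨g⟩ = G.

G is cyclic of order 14. An element generates G iff its order is 14, and a cyclic group of order 14 has exactly φ(14) = 6 such elements.

Answer: 6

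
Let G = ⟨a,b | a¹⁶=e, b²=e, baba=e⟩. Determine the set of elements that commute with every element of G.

An element z ∈ Z(G) iff z commutes with every generator.
For example a⁸ is central: (a⁸)·a = a⁹ = a·(a⁸); (a⁸)·b = a⁸b = b·(a⁸).
Whereas a ∉ Z(G) since a·b = ab ≠ a¹⁵b = b·a.
Checking each of the 32 elements this way gives Z(G) = {e, a⁸}, of order 2.

Answer: {e, a⁸}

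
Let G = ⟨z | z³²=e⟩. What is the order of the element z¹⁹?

Compute successive powers until reaching e:
  (z¹⁹)¹ = z¹⁹, (z¹⁹)² = z⁶, (z¹⁹)³ = z²⁵, (z¹⁹)⁴ = z¹², (z¹⁹)⁵ = z³¹, (z¹⁹)⁶ = z¹⁸, (z¹⁹)⁷ = z⁵, (z¹⁹)⁸ = z²⁴, (z¹⁹)⁹ = z¹¹, (z¹⁹)¹⁰ = z³⁰, (z¹⁹)¹¹ = z¹⁷, (z¹⁹)¹² = z⁴, (z¹⁹)¹³ = z²³, (z¹⁹)¹⁴ = z¹⁰, (z¹⁹)¹⁵ = z²⁹, (z¹⁹)¹⁶ = z¹⁶, (z¹⁹)¹⁷ = z³, (z¹⁹)¹⁸ = z²², (z¹⁹)¹⁹ = z⁹, (z¹⁹)²⁰ = z²⁸, (z¹⁹)²¹ = z¹⁵, (z¹⁹)²² = z², (z¹⁹)²³ = z²¹, (z¹⁹)²⁴ = z⁸, (z¹⁹)²⁵ = z²⁷, (z¹⁹)²⁶ = z¹⁴, (z¹⁹)²⁷ = z, (z¹⁹)²⁸ = z²⁰, (z¹⁹)²⁹ = z⁷, (z¹⁹)³⁰ = z²⁶, (z¹⁹)³¹ = z¹³, (z¹⁹)³² = e.
The smallest positive k with (z¹⁹)ᵏ = e is 32.

Answer: 32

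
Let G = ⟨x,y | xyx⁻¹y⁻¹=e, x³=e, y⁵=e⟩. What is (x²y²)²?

Compute successive powers of (x²y²), reducing at each step:
  (x²y²)²: (x²y²) · x² = xy²;   (xy²) · y² = xy⁴

Answer: xy⁴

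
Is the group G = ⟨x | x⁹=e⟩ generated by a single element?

|G| = 9. The element x has order 9 (its powers give 9 distinct elements), so ⟨x⟩ = G and G is cyclic.

Answer: Yes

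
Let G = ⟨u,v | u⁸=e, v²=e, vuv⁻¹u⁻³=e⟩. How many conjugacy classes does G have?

The conjugacy classes (representative and size) are:
  [e] (size 1), [u³] (size 2), [u²] (size 2), [u⁴] (size 1), [u⁵] (size 2), [u⁴v] (size 4), [uv] (size 4).
Class equation: 1 + 2 + 2 + 1 + 2 + 4 + 4 = 16 = |G|. So G has 7 conjugacy classes.

Answer: 7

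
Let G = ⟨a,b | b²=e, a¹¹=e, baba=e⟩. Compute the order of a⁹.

Compute successive powers until reaching e:
  (a⁹)¹ = a⁹, (a⁹)² = a⁷, (a⁹)³ = a⁵, (a⁹)⁴ = a³, (a⁹)⁵ = a, (a⁹)⁶ = a¹⁰, (a⁹)⁷ = a⁸, (a⁹)⁸ = a⁶, (a⁹)⁹ = a⁴, (a⁹)¹⁰ = a², (a⁹)¹¹ = e.
The smallest positive k with (a⁹)ᵏ = e is 11.

Answer: 11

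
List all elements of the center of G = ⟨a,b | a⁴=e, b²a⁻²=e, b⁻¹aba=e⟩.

An element z ∈ Z(G) iff z commutes with every generator.
For example a² is central: (a²)·a = a³ = a·(a²); (a²)·b = b⁻¹ = b·(a²).
Whereas a ∉ Z(G) since a·b = ab ≠ ab⁻¹ = b·a.
Checking each of the 8 elements this way gives Z(G) = {e, a²}, of order 2.

Answer: {e, a²}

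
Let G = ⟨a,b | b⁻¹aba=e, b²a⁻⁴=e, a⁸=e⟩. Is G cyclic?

Every cyclic group is abelian. But a·b = ab while b·a = a³b⁻¹, so a·b ≠ b·a and G is not abelian. Hence G is not cyclic.

Answer: No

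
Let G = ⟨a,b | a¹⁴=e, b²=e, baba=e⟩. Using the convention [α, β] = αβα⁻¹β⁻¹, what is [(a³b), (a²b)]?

[(a³b), (a²b)] = (a³b)·(a²b)·(a³b)⁻¹·(a²b)⁻¹.
  (a³b) · (a²b) = a
  a · (a³b) = a⁴b
  (a⁴b) · (a²b) = a²

Answer: a²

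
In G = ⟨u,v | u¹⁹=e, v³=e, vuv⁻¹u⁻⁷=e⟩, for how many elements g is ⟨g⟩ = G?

⟨g⟩ = G would require ord(g) = |G| = 57, but the maximum element order in G is 19 < 57. So G is not cyclic and no single element generates it: the count is 0.

Answer: 0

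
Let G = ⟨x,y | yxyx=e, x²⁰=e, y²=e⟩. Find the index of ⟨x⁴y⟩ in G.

First find ord(x⁴y) by computing successive powers:
  (x⁴y)¹ = x⁴y, (x⁴y)² = e.
So |⟨x⁴y⟩| = ord(x⁴y) = 2. With |G| = 40, by Lagrange [G : ⟨x⁴y⟩] = 40/2 = 20.

Answer: 20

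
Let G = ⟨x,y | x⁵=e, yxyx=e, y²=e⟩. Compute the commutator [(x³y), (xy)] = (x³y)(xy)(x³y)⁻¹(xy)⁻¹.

[(x³y), (xy)] = (x³y)·(xy)·(x³y)⁻¹·(xy)⁻¹.
  (x³y) · (xy) = x²
  (x²) · (x³y) = y
  y · (xy) = x⁴

Answer: x⁴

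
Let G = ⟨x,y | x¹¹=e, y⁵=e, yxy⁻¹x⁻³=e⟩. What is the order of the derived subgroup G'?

G' = [G, G] is generated by all commutators. The generator-pair commutators are: [x, y] = x⁹.
The subgroup they normally generate is {e, x, x², x³, x⁴, x⁵, x⁶, x⁷, x⁸, x⁹, x¹⁰}, of order 11.
Check: |G/G'| = 55/11 = 5 is the order of the abelianisation.

Answer: 11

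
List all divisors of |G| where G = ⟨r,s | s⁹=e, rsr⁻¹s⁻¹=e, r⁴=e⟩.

|G| = 36 = 2² · 3². By Lagrange's theorem the order of any subgroup divides 36; the divisors of 36 are 1, 2, 3, 4, 6, 9, 12, 18, 36.

Answer: 1, 2, 3, 4, 6, 9, 12, 18, 36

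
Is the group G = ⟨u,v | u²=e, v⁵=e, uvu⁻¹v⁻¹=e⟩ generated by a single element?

|G| = 10. The element uv has order 10 (its powers give 10 distinct elements), so ⟨uv⟩ = G and G is cyclic.

Answer: Yes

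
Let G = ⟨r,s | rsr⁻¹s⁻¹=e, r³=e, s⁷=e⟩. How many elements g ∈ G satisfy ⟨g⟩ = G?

G is cyclic of order 21. An element generates G iff its order is 21, and a cyclic group of order 21 has exactly φ(21) = 12 such elements.

Answer: 12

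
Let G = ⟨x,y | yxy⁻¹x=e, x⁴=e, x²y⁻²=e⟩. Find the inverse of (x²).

The order of (x²) is 2 (smallest k with (x²)ᵏ = e), so (x²)⁻¹ = (x²)¹ = x².
Check: (x²) · (x²) → (x²) · x² = e, giving e as required.

Answer: x²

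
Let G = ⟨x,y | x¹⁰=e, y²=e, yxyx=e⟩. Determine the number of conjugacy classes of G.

The conjugacy classes (representative and size) are:
  [e] (size 1), [x] (size 2), [x²] (size 2), [x³] (size 2), [x⁴] (size 2), [x⁵] (size 1), [x²y] (size 5), [x³y] (size 5).
Class equation: 1 + 2 + 2 + 2 + 2 + 1 + 5 + 5 = 20 = |G|. So G has 8 conjugacy classes.

Answer: 8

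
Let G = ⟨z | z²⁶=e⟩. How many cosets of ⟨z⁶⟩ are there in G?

First find ord(z⁶) by computing successive powers:
  (z⁶)¹ = z⁶, (z⁶)² = z¹², (z⁶)³ = z¹⁸, (z⁶)⁴ = z²⁴, (z⁶)⁵ = z⁴, (z⁶)⁶ = z¹⁰, (z⁶)⁷ = z¹⁶, (z⁶)⁸ = z²², (z⁶)⁹ = z², (z⁶)¹⁰ = z⁸, (z⁶)¹¹ = z¹⁴, (z⁶)¹² = z²⁰, (z⁶)¹³ = e.
So |⟨z⁶⟩| = ord(z⁶) = 13. With |G| = 26, by Lagrange [G : ⟨z⁶⟩] = 26/13 = 2.

Answer: 2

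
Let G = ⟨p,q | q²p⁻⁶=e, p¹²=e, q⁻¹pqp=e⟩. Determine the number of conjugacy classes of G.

The conjugacy classes (representative and size) are:
  [e] (size 1), [p¹¹] (size 2), [p²] (size 2), [p⁹] (size 2), [p⁴] (size 2), [p⁵] (size 2), [p⁶] (size 1), [p²q] (size 6), [pq] (size 6).
Class equation: 1 + 2 + 2 + 2 + 2 + 2 + 1 + 6 + 6 = 24 = |G|. So G has 9 conjugacy classes.

Answer: 9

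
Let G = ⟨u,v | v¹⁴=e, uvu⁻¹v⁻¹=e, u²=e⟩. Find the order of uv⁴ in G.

Compute successive powers until reaching e:
  (uv⁴)¹ = uv⁴, (uv⁴)² = v⁸, (uv⁴)³ = uv¹², (uv⁴)⁴ = v², (uv⁴)⁵ = uv⁶, (uv⁴)⁶ = v¹⁰, (uv⁴)⁷ = u, (uv⁴)⁸ = v⁴, (uv⁴)⁹ = uv⁸, (uv⁴)¹⁰ = v¹², (uv⁴)¹¹ = uv², (uv⁴)¹² = v⁶, (uv⁴)¹³ = uv¹⁰, (uv⁴)¹⁴ = e.
The smallest positive k with (uv⁴)ᵏ = e is 14.

Answer: 14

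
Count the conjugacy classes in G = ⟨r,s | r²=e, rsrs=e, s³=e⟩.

The conjugacy classes (representative and size) are:
  [e] (size 1), [rs²] (size 3), [s²] (size 2).
Class equation: 1 + 3 + 2 = 6 = |G|. So G has 3 conjugacy classes.

Answer: 3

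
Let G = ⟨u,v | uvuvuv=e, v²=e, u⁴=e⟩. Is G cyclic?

Every cyclic group is abelian. But u·v = uv while v·u = vu, so u·v ≠ v·u and G is not abelian. Hence G is not cyclic.

Answer: No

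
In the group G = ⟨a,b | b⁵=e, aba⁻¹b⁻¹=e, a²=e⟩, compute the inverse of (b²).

The order of (b²) is 5 (smallest k with (b²)ᵏ = e), so (b²)⁻¹ = (b²)⁴ = b³.
Check: (b²) · (b³) → (b²) · b³ = e, giving e as required.

Answer: b³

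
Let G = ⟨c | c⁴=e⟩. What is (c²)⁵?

Compute successive powers of (c²), reducing at each step:
  (c²)²: (c²) · c² = e
  (c²)³: e · c² = c²
  (c²)⁴: (c²) · c² = e
  (c²)⁵: e · c² = c²

Answer: c²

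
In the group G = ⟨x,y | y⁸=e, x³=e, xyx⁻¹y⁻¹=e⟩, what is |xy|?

Compute successive powers until reaching e:
  (xy)¹ = xy, (xy)² = x²y², (xy)³ = y³, (xy)⁴ = xy⁴, (xy)⁵ = x²y⁵, (xy)⁶ = y⁶, (xy)⁷ = xy⁷, (xy)⁸ = x², (xy)⁹ = y, (xy)¹⁰ = xy², (xy)¹¹ = x²y³, (xy)¹² = y⁴, (xy)¹³ = xy⁵, (xy)¹⁴ = x²y⁶, (xy)¹⁵ = y⁷, (xy)¹⁶ = x, (xy)¹⁷ = x²y, (xy)¹⁸ = y², (xy)¹⁹ = xy³, (xy)²⁰ = x²y⁴, (xy)²¹ = y⁵, (xy)²² = xy⁶, (xy)²³ = x²y⁷, (xy)²⁴ = e.
The smallest positive k with (xy)ᵏ = e is 24.

Answer: 24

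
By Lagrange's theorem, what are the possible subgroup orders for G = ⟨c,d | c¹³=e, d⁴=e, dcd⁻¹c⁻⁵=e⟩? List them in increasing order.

|G| = 52 = 2² · 13. By Lagrange's theorem the order of any subgroup divides 52; the divisors of 52 are 1, 2, 4, 13, 26, 52.

Answer: 1, 2, 4, 13, 26, 52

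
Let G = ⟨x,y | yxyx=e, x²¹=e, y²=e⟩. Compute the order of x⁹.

Compute successive powers until reaching e:
  (x⁹)¹ = x⁹, (x⁹)² = x¹⁸, (x⁹)³ = x⁶, (x⁹)⁴ = x¹⁵, (x⁹)⁵ = x³, (x⁹)⁶ = x¹², (x⁹)⁷ = e.
The smallest positive k with (x⁹)ᵏ = e is 7.

Answer: 7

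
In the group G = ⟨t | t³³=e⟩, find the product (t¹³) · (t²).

Compute (t¹³) · (t²) by multiplying left to right and reducing via the relations at each step:
  (t¹³) · t² = t¹⁵

Answer: t¹⁵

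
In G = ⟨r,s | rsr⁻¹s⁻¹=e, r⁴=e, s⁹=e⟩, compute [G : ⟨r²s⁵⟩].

First find ord(r²s⁵) by computing successive powers:
  (r²s⁵)¹ = r²s⁵, (r²s⁵)² = s, (r²s⁵)³ = r²s⁶, (r²s⁵)⁴ = s², (r²s⁵)⁵ = r²s⁷, (r²s⁵)⁶ = s³, (r²s⁵)⁷ = r²s⁸, (r²s⁵)⁸ = s⁴, (r²s⁵)⁹ = r², (r²s⁵)¹⁰ = s⁵, (r²s⁵)¹¹ = r²s, (r²s⁵)¹² = s⁶, (r²s⁵)¹³ = r²s², (r²s⁵)¹⁴ = s⁷, (r²s⁵)¹⁵ = r²s³, (r²s⁵)¹⁶ = s⁸, (r²s⁵)¹⁷ = r²s⁴, (r²s⁵)¹⁸ = e.
So |⟨r²s⁵⟩| = ord(r²s⁵) = 18. With |G| = 36, by Lagrange [G : ⟨r²s⁵⟩] = 36/18 = 2.

Answer: 2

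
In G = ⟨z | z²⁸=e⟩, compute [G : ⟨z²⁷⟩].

First find ord(z²⁷) by computing successive powers:
  (z²⁷)¹ = z²⁷, (z²⁷)² = z²⁶, (z²⁷)³ = z²⁵, (z²⁷)⁴ = z²⁴, (z²⁷)⁵ = z²³, (z²⁷)⁶ = z²², (z²⁷)⁷ = z²¹, (z²⁷)⁸ = z²⁰, (z²⁷)⁹ = z¹⁹, (z²⁷)¹⁰ = z¹⁸, (z²⁷)¹¹ = z¹⁷, (z²⁷)¹² = z¹⁶, (z²⁷)¹³ = z¹⁵, (z²⁷)¹⁴ = z¹⁴, (z²⁷)¹⁵ = z¹³, (z²⁷)¹⁶ = z¹², (z²⁷)¹⁷ = z¹¹, (z²⁷)¹⁸ = z¹⁰, (z²⁷)¹⁹ = z⁹, (z²⁷)²⁰ = z⁸, (z²⁷)²¹ = z⁷, (z²⁷)²² = z⁶, (z²⁷)²³ = z⁵, (z²⁷)²⁴ = z⁴, (z²⁷)²⁵ = z³, (z²⁷)²⁶ = z², (z²⁷)²⁷ = z, (z²⁷)²⁸ = e.
So |⟨z²⁷⟩| = ord(z²⁷) = 28. With |G| = 28, by Lagrange [G : ⟨z²⁷⟩] = 28/28 = 1.

Answer: 1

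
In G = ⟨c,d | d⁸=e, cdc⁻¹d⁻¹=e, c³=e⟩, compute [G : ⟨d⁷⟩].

First find ord(d⁷) by computing successive powers:
  (d⁷)¹ = d⁷, (d⁷)² = d⁶, (d⁷)³ = d⁵, (d⁷)⁴ = d⁴, (d⁷)⁵ = d³, (d⁷)⁶ = d², (d⁷)⁷ = d, (d⁷)⁸ = e.
So |⟨d⁷⟩| = ord(d⁷) = 8. With |G| = 24, by Lagrange [G : ⟨d⁷⟩] = 24/8 = 3.

Answer: 3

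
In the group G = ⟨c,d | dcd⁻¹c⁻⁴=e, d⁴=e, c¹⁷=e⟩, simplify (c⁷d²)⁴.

Compute successive powers of (c⁷d²), reducing at each step:
  (c⁷d²)²: (c⁷d²) · c⁷ = d²;   (d²) · d² = e
  (c⁷d²)³: e · c⁷ = c⁷;   (c⁷) · d² = c⁷d²
  (c⁷d²)⁴: (c⁷d²) · c⁷ = d²;   (d²) · d² = e

Answer: e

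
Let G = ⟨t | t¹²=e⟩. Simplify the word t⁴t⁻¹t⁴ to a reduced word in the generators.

Multiply left to right, reducing at each step:
  (t⁴) · t⁻¹ = t³
  (t³) · t⁴ = t⁷

Answer: t⁷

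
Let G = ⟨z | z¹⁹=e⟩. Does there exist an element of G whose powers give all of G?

|G| = 19. The element z has order 19 (its powers give 19 distinct elements), so ⟨z⟩ = G and G is cyclic.

Answer: Yes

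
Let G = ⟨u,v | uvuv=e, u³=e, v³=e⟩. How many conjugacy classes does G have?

The conjugacy classes (representative and size) are:
  [e] (size 1), [vu²] (size 4), [v²u] (size 4), [u²v²] (size 3).
Class equation: 1 + 4 + 4 + 3 = 12 = |G|. So G has 4 conjugacy classes.

Answer: 4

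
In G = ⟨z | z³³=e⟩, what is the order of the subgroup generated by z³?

|⟨z³⟩| equals the order of z³. Compute successive powers until reaching e:
  (z³)¹ = z³, (z³)² = z⁶, (z³)³ = z⁹, (z³)⁴ = z¹², (z³)⁵ = z¹⁵, (z³)⁶ = z¹⁸, (z³)⁷ = z²¹, (z³)⁸ = z²⁴, (z³)⁹ = z²⁷, (z³)¹⁰ = z³⁰, (z³)¹¹ = e.
The smallest positive k with (z³)ᵏ = e is 11, so |⟨z³⟩| = 11.

Answer: 11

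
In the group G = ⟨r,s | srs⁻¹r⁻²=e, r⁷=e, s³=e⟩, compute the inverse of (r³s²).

The order of (r³s²) is 3 (smallest k with (r³s²)ᵏ = e), so (r³s²)⁻¹ = (r³s²)² = rs.
Check: (r³s²) · (rs) → (r³s²) · r = s²;   (s²) · s = e, giving e as required.

Answer: rs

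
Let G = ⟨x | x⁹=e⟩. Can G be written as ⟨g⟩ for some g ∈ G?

|G| = 9. The element x has order 9 (its powers give 9 distinct elements), so ⟨x⟩ = G and G is cyclic.

Answer: Yes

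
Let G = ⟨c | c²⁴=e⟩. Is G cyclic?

|G| = 24. The element c has order 24 (its powers give 24 distinct elements), so ⟨c⟩ = G and G is cyclic.

Answer: Yes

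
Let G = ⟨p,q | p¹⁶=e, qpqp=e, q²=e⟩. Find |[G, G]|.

G' = [G, G] is generated by all commutators. The generator-pair commutators are: [p, q] = p².
The subgroup they normally generate is {e, p², p⁴, p⁶, p⁸, p¹⁰, p¹², p¹⁴}, of order 8.
Check: |G/G'| = 32/8 = 4 is the order of the abelianisation.

Answer: 8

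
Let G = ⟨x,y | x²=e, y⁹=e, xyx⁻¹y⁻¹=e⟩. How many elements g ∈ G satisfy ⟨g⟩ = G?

G is cyclic of order 18. An element generates G iff its order is 18, and a cyclic group of order 18 has exactly φ(18) = 6 such elements.

Answer: 6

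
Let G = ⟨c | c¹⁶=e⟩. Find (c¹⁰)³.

Compute successive powers of (c¹⁰), reducing at each step:
  (c¹⁰)²: (c¹⁰) · c¹⁰ = c⁴
  (c¹⁰)³: (c⁴) · c¹⁰ = c¹⁴

Answer: c¹⁴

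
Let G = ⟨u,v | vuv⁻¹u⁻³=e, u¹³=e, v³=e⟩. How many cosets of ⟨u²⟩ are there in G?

First find ord(u²) by computing successive powers:
  (u²)¹ = u², (u²)² = u⁴, (u²)³ = u⁶, (u²)⁴ = u⁸, (u²)⁵ = u¹⁰, (u²)⁶ = u¹², (u²)⁷ = u, (u²)⁸ = u³, (u²)⁹ = u⁵, (u²)¹⁰ = u⁷, (u²)¹¹ = u⁹, (u²)¹² = u¹¹, (u²)¹³ = e.
So |⟨u²⟩| = ord(u²) = 13. With |G| = 39, by Lagrange [G : ⟨u²⟩] = 39/13 = 3.

Answer: 3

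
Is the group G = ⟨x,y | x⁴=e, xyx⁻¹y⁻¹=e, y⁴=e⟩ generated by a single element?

|G| = 16, but the maximum element order in G is 4 < 16. No single element generates all of G, so G is not cyclic.

Answer: No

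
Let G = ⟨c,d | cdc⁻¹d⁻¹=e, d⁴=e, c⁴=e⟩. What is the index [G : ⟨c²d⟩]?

First find ord(c²d) by computing successive powers:
  (c²d)¹ = c²d, (c²d)² = d², (c²d)³ = c²d³, (c²d)⁴ = e.
So |⟨c²d⟩| = ord(c²d) = 4. With |G| = 16, by Lagrange [G : ⟨c²d⟩] = 16/4 = 4.

Answer: 4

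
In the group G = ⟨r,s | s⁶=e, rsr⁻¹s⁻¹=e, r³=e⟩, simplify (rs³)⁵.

Compute successive powers of (rs³), reducing at each step:
  (rs³)²: (rs³) · r = r²s³;   (r²s³) · s³ = r²
  (rs³)³: (r²) · r = e;   e · s³ = s³
  (rs³)⁴: (s³) · r = rs³;   (rs³) · s³ = r
  (rs³)⁵: r · r = r²;   (r²) · s³ = r²s³

Answer: r²s³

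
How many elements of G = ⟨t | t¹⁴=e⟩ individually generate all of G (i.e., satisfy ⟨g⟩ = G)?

G is cyclic of order 14. An element generates G iff its order is 14, and a cyclic group of order 14 has exactly φ(14) = 6 such elements.

Answer: 6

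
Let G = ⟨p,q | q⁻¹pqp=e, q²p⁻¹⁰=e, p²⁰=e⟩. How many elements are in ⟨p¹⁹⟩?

|⟨p¹⁹⟩| equals the order of p¹⁹. Compute successive powers until reaching e:
  (p¹⁹)¹ = p¹⁹, (p¹⁹)² = p¹⁸, (p¹⁹)³ = p¹⁷, (p¹⁹)⁴ = p¹⁶, (p¹⁹)⁵ = p¹⁵, (p¹⁹)⁶ = p¹⁴, (p¹⁹)⁷ = p¹³, (p¹⁹)⁸ = p¹², (p¹⁹)⁹ = p¹¹, (p¹⁹)¹⁰ = p¹⁰, (p¹⁹)¹¹ = p⁹, (p¹⁹)¹² = p⁸, (p¹⁹)¹³ = p⁷, (p¹⁹)¹⁴ = p⁶, (p¹⁹)¹⁵ = p⁵, (p¹⁹)¹⁶ = p⁴, (p¹⁹)¹⁷ = p³, (p¹⁹)¹⁸ = p², (p¹⁹)¹⁹ = p, (p¹⁹)²⁰ = e.
The smallest positive k with (p¹⁹)ᵏ = e is 20, so |⟨p¹⁹⟩| = 20.

Answer: 20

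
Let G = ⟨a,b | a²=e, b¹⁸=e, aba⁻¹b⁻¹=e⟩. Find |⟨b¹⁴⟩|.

|⟨b¹⁴⟩| equals the order of b¹⁴. Compute successive powers until reaching e:
  (b¹⁴)¹ = b¹⁴, (b¹⁴)² = b¹⁰, (b¹⁴)³ = b⁶, (b¹⁴)⁴ = b², (b¹⁴)⁵ = b¹⁶, (b¹⁴)⁶ = b¹², (b¹⁴)⁷ = b⁸, (b¹⁴)⁸ = b⁴, (b¹⁴)⁹ = e.
The smallest positive k with (b¹⁴)ᵏ = e is 9, so |⟨b¹⁴⟩| = 9.

Answer: 9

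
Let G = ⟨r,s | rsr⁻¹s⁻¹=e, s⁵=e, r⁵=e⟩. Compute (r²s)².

Compute successive powers of (r²s), reducing at each step:
  (r²s)²: (r²s) · r² = r⁴s;   (r⁴s) · s = r⁴s²

Answer: r⁴s²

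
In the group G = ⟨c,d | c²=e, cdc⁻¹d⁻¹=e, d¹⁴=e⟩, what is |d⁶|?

Compute successive powers until reaching e:
  (d⁶)¹ = d⁶, (d⁶)² = d¹², (d⁶)³ = d⁴, (d⁶)⁴ = d¹⁰, (d⁶)⁵ = d², (d⁶)⁶ = d⁸, (d⁶)⁷ = e.
The smallest positive k with (d⁶)ᵏ = e is 7.

Answer: 7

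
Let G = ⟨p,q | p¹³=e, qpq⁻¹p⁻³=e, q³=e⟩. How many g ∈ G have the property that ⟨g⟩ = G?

⟨g⟩ = G would require ord(g) = |G| = 39, but the maximum element order in G is 13 < 39. So G is not cyclic and no single element generates it: the count is 0.

Answer: 0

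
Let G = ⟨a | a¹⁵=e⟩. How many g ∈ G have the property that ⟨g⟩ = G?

G is cyclic of order 15. An element generates G iff its order is 15, and a cyclic group of order 15 has exactly φ(15) = 8 such elements.

Answer: 8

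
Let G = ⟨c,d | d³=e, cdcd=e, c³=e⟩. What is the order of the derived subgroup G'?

G' = [G, G] is generated by all commutators. The generator-pair commutators are: [c, d] = cd²c.
The subgroup they normally generate is {e, cd, c²d², cd²c}, of order 4.
Check: |G/G'| = 12/4 = 3 is the order of the abelianisation.

Answer: 4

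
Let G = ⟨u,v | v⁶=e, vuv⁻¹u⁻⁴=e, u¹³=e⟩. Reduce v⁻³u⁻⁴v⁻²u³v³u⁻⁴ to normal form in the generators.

Multiply left to right, reducing at each step:
  (v³) · u⁻⁴ = u⁴v³
  (u⁴v³) · v⁻² = u⁴v
  (u⁴v) · u³ = u³v
  (u³v) · v³ = u³v⁴
  (u³v⁴) · u⁻⁴ = u⁶v⁴

Answer: u⁶v⁴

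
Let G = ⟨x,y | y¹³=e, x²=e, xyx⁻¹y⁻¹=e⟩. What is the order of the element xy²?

Compute successive powers until reaching e:
  (xy²)¹ = xy², (xy²)² = y⁴, (xy²)³ = xy⁶, (xy²)⁴ = y⁸, (xy²)⁵ = xy¹⁰, (xy²)⁶ = y¹², (xy²)⁷ = xy, (xy²)⁸ = y³, (xy²)⁹ = xy⁵, (xy²)¹⁰ = y⁷, (xy²)¹¹ = xy⁹, (xy²)¹² = y¹¹, (xy²)¹³ = x, (xy²)¹⁴ = y², (xy²)¹⁵ = xy⁴, (xy²)¹⁶ = y⁶, (xy²)¹⁷ = xy⁸, (xy²)¹⁸ = y¹⁰, (xy²)¹⁹ = xy¹², (xy²)²⁰ = y, (xy²)²¹ = xy³, (xy²)²² = y⁵, (xy²)²³ = xy⁷, (xy²)²⁴ = y⁹, (xy²)²⁵ = xy¹¹, (xy²)²⁶ = e.
The smallest positive k with (xy²)ᵏ = e is 26.

Answer: 26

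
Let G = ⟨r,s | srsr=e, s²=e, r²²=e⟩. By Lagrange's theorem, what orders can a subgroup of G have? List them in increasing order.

|G| = 44 = 2² · 11. By Lagrange's theorem the order of any subgroup divides 44; the divisors of 44 are 1, 2, 4, 11, 22, 44.

Answer: 1, 2, 4, 11, 22, 44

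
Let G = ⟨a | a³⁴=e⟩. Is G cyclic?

|G| = 34. The element a has order 34 (its powers give 34 distinct elements), so ⟨a⟩ = G and G is cyclic.

Answer: Yes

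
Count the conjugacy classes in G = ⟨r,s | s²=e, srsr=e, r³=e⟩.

The conjugacy classes (representative and size) are:
  [e] (size 1), [r] (size 2), [rs] (size 3).
Class equation: 1 + 2 + 3 = 6 = |G|. So G has 3 conjugacy classes.

Answer: 3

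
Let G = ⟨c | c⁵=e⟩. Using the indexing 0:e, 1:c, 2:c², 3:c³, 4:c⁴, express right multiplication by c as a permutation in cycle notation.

(0 1 2 3 4)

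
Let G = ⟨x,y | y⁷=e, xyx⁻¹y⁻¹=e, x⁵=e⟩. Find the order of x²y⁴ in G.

Compute successive powers until reaching e:
  (x²y⁴)¹ = x²y⁴, (x²y⁴)² = x⁴y, (x²y⁴)³ = xy⁵, (x²y⁴)⁴ = x³y², (x²y⁴)⁵ = y⁶, (x²y⁴)⁶ = x²y³, (x²y⁴)⁷ = x⁴, (x²y⁴)⁸ = xy⁴, (x²y⁴)⁹ = x³y, (x²y⁴)¹⁰ = y⁵, (x²y⁴)¹¹ = x²y², (x²y⁴)¹² = x⁴y⁶, (x²y⁴)¹³ = xy³, (x²y⁴)¹⁴ = x³, (x²y⁴)¹⁵ = y⁴, (x²y⁴)¹⁶ = x²y, (x²y⁴)¹⁷ = x⁴y⁵, (x²y⁴)¹⁸ = xy², (x²y⁴)¹⁹ = x³y⁶, (x²y⁴)²⁰ = y³, (x²y⁴)²¹ = x², (x²y⁴)²² = x⁴y⁴, (x²y⁴)²³ = xy, (x²y⁴)²⁴ = x³y⁵, (x²y⁴)²⁵ = y², (x²y⁴)²⁶ = x²y⁶, (x²y⁴)²⁷ = x⁴y³, (x²y⁴)²⁸ = x, (x²y⁴)²⁹ = x³y⁴, (x²y⁴)³⁰ = y, (x²y⁴)³¹ = x²y⁵, (x²y⁴)³² = x⁴y², (x²y⁴)³³ = xy⁶, (x²y⁴)³⁴ = x³y³, (x²y⁴)³⁵ = e.
The smallest positive k with (x²y⁴)ᵏ = e is 35.

Answer: 35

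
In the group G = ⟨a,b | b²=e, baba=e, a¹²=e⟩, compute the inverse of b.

The order of b is 2 (smallest k with bᵏ = e), so b⁻¹ = b¹ = b.
Check: b · b → b · b = e, giving e as required.

Answer: b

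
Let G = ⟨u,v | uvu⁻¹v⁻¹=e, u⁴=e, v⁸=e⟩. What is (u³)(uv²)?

Compute (u³) · (uv²) by multiplying left to right and reducing via the relations at each step:
  (u³) · u = e
  e · v² = v²

Answer: v²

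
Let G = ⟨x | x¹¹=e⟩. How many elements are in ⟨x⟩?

|⟨x⟩| equals the order of x. Compute successive powers until reaching e:
  x¹ = x, x² = x², x³ = x³, x⁴ = x⁴, x⁵ = x⁵, x⁶ = x⁶, x⁷ = x⁷, x⁸ = x⁸, x⁹ = x⁹, x¹⁰ = x¹⁰, x¹¹ = e.
The smallest positive k with xᵏ = e is 11, so |⟨x⟩| = 11.

Answer: 11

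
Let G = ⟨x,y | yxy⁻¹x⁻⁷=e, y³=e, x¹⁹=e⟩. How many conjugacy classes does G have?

The conjugacy classes (representative and size) are:
  [e] (size 1), [x¹¹] (size 3), [x¹⁴] (size 3), [x⁶] (size 3), [x¹⁷] (size 3), [x¹²] (size 3), [x¹⁰] (size 3), [x²y] (size 19), [x¹⁸y²] (size 19).
Class equation: 1 + 3 + 3 + 3 + 3 + 3 + 3 + 19 + 19 = 57 = |G|. So G has 9 conjugacy classes.

Answer: 9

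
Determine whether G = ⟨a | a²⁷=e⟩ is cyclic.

|G| = 27. The element a has order 27 (its powers give 27 distinct elements), so ⟨a⟩ = G and G is cyclic.

Answer: Yes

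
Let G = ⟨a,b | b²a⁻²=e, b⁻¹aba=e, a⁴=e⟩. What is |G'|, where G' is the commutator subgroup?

G' = [G, G] is generated by all commutators. The generator-pair commutators are: [a, b] = a².
The subgroup they normally generate is {e, a²}, of order 2.
Check: |G/G'| = 8/2 = 4 is the order of the abelianisation.

Answer: 2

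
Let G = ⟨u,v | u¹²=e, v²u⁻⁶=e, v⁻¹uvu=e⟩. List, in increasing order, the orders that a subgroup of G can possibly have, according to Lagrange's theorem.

|G| = 24 = 2³ · 3. By Lagrange's theorem the order of any subgroup divides 24; the divisors of 24 are 1, 2, 3, 4, 6, 8, 12, 24.

Answer: 1, 2, 3, 4, 6, 8, 12, 24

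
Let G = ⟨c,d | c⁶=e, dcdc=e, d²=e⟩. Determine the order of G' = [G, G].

G' = [G, G] is generated by all commutators. The generator-pair commutators are: [c, d] = c².
The subgroup they normally generate is {e, c², c⁴}, of order 3.
Check: |G/G'| = 12/3 = 4 is the order of the abelianisation.

Answer: 3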